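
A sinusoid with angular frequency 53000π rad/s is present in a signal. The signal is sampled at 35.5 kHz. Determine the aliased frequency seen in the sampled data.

9 kHz

ω = 53000π rad/s → f = ω/(2π) = 26500 Hz = 26.5 kHz.
26.5 kHz > fs/2 = 17.75 kHz, folds to fs − 26.5 kHz = 9 kHz.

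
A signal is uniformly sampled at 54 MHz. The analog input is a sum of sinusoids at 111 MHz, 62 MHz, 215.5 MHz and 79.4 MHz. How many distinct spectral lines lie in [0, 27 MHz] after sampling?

fs/2 = 27 MHz.
111 MHz mod fs = 3 MHz.
3 MHz ≤ fs/2 = 27 MHz, appears at 3 MHz.
62 MHz mod fs = 8 MHz.
8 MHz ≤ fs/2 = 27 MHz, appears at 8 MHz.
215.5 MHz mod fs = 53.5 MHz.
53.5 MHz > fs/2 = 27 MHz, folds to fs − 53.5 MHz = 0.5 MHz.
79.4 MHz mod fs = 25.4 MHz.
25.4 MHz ≤ fs/2 = 27 MHz, appears at 25.4 MHz.
Distinct values: {0.5 MHz, 3 MHz, 8 MHz, 25.4 MHz} → 4.

4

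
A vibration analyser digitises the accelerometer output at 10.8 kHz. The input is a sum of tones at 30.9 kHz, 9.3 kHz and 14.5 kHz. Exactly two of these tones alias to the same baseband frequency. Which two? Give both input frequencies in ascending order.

9.3 kHz, 30.9 kHz

fs/2 = 5.4 kHz.
30.9 kHz mod fs = 9.3 kHz.
9.3 kHz > fs/2 = 5.4 kHz, folds to fs − 9.3 kHz = 1.5 kHz.
9.3 kHz > fs/2 = 5.4 kHz, folds to fs − 9.3 kHz = 1.5 kHz.
14.5 kHz mod fs = 3.7 kHz.
3.7 kHz ≤ fs/2 = 5.4 kHz, appears at 3.7 kHz.
9.3 kHz and 30.9 kHz both map to 1.5 kHz.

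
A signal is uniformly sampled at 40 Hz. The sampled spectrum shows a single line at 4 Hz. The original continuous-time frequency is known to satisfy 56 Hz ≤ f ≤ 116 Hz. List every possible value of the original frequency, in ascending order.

Frequencies that alias to 4 Hz are k·fs ± 4 Hz for integer k ≥ 0.
k=0: 4 Hz.
k=1: 36 Hz, 44 Hz.
k=2: 76 Hz, 84 Hz.
k=3: 116 Hz, 124 Hz.
k=4: 156 Hz, 164 Hz.
Within [56 Hz, 116 Hz]: 76 Hz, 84 Hz, 116 Hz.

76 Hz, 84 Hz, 116 Hz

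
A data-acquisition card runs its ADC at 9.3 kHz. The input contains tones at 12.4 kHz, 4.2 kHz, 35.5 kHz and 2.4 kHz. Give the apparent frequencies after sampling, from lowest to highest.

fs/2 = 4.65 kHz.
12.4 kHz mod fs = 3.1 kHz.
3.1 kHz ≤ fs/2 = 4.65 kHz, appears at 3.1 kHz.
4.2 kHz ≤ fs/2 = 4.65 kHz, passes unchanged.
35.5 kHz mod fs = 7.6 kHz.
7.6 kHz > fs/2 = 4.65 kHz, folds to fs − 7.6 kHz = 1.7 kHz.
2.4 kHz ≤ fs/2 = 4.65 kHz, passes unchanged.
Distinct values: {1.7 kHz, 2.4 kHz, 3.1 kHz, 4.2 kHz}.

1.7 kHz, 2.4 kHz, 3.1 kHz, 4.2 kHz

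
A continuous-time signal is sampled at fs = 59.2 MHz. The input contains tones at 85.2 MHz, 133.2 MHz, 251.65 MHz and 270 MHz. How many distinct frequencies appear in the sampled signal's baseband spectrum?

fs/2 = 29.6 MHz.
85.2 MHz mod fs = 26 MHz.
26 MHz ≤ fs/2 = 29.6 MHz, appears at 26 MHz.
133.2 MHz mod fs = 14.8 MHz.
14.8 MHz ≤ fs/2 = 29.6 MHz, appears at 14.8 MHz.
251.65 MHz mod fs = 14.85 MHz.
14.85 MHz ≤ fs/2 = 29.6 MHz, appears at 14.85 MHz.
270 MHz mod fs = 33.2 MHz.
33.2 MHz > fs/2 = 29.6 MHz, folds to fs − 33.2 MHz = 26 MHz.
Distinct values: {14.8 MHz, 14.85 MHz, 26 MHz} → 3.

3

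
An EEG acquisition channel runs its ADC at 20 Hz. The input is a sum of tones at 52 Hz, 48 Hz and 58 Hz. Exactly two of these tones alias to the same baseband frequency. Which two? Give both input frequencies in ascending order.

fs/2 = 10 Hz.
52 Hz mod fs = 12 Hz.
12 Hz > fs/2 = 10 Hz, folds to fs − 12 Hz = 8 Hz.
48 Hz mod fs = 8 Hz.
8 Hz ≤ fs/2 = 10 Hz, appears at 8 Hz.
58 Hz mod fs = 18 Hz.
18 Hz > fs/2 = 10 Hz, folds to fs − 18 Hz = 2 Hz.
48 Hz and 52 Hz both map to 8 Hz.

48 Hz, 52 Hz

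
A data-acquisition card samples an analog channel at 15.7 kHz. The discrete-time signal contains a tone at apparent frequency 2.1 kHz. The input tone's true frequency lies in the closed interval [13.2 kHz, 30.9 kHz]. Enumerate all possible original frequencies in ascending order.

13.6 kHz, 17.8 kHz, 29.3 kHz

Frequencies that alias to 2.1 kHz are k·fs ± 2.1 kHz for integer k ≥ 0.
k=0: 2.1 kHz.
k=1: 13.6 kHz, 17.8 kHz.
k=2: 29.3 kHz, 33.5 kHz.
k=3: 45 kHz, 49.2 kHz.
Within [13.2 kHz, 30.9 kHz]: 13.6 kHz, 17.8 kHz, 29.3 kHz.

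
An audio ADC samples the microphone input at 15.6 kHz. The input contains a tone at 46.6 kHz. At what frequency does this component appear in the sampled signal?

0.2 kHz

46.6 kHz mod fs = 15.4 kHz.
15.4 kHz > fs/2 = 7.8 kHz, folds to fs − 15.4 kHz = 0.2 kHz.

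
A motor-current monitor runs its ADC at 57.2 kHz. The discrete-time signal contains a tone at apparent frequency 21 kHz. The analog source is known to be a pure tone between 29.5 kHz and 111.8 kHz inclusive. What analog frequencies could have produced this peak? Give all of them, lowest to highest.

36.2 kHz, 78.2 kHz, 93.4 kHz

Frequencies that alias to 21 kHz are k·fs ± 21 kHz for integer k ≥ 0.
k=0: 21 kHz.
k=1: 36.2 kHz, 78.2 kHz.
k=2: 93.4 kHz, 135.4 kHz.
k=3: 150.6 kHz, 192.6 kHz.
Within [29.5 kHz, 111.8 kHz]: 36.2 kHz, 78.2 kHz, 93.4 kHz.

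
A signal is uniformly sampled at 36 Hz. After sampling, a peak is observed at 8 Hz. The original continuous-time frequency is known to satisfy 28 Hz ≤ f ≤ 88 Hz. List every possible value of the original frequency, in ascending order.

28 Hz, 44 Hz, 64 Hz, 80 Hz

Frequencies that alias to 8 Hz are k·fs ± 8 Hz for integer k ≥ 0.
k=0: 8 Hz.
k=1: 28 Hz, 44 Hz.
k=2: 64 Hz, 80 Hz.
k=3: 100 Hz, 116 Hz.
Within [28 Hz, 88 Hz]: 28 Hz, 44 Hz, 64 Hz, 80 Hz.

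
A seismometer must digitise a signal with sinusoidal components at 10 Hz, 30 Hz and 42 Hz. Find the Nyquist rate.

84 Hz

Highest-frequency component: 42 Hz.
Nyquist rate = 2 × 42 Hz = 84 Hz.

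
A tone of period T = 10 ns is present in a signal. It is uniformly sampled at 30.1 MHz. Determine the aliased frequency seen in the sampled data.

T = 10 ns → f = 1/T = 100 MHz.
100 MHz mod fs = 9.7 MHz.
9.7 MHz ≤ fs/2 = 15.05 MHz, appears at 9.7 MHz.

9.7 MHz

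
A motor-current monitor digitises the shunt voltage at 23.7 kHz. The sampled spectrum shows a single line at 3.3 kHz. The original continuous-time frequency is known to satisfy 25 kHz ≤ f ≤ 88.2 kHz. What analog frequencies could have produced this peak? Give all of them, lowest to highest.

Frequencies that alias to 3.3 kHz are k·fs ± 3.3 kHz for integer k ≥ 0.
k=0: 3.3 kHz.
k=1: 20.4 kHz, 27 kHz.
k=2: 44.1 kHz, 50.7 kHz.
k=3: 67.8 kHz, 74.4 kHz.
k=4: 91.5 kHz, 98.1 kHz.
Within [25 kHz, 88.2 kHz]: 27 kHz, 44.1 kHz, 50.7 kHz, 67.8 kHz, 74.4 kHz.

27 kHz, 44.1 kHz, 50.7 kHz, 67.8 kHz, 74.4 kHz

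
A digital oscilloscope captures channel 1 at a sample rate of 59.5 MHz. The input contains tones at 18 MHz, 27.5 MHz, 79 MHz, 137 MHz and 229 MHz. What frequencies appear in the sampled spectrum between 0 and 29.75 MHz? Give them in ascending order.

9 MHz, 18 MHz, 19.5 MHz, 27.5 MHz

fs/2 = 29.75 MHz.
18 MHz ≤ fs/2 = 29.75 MHz, passes unchanged.
27.5 MHz ≤ fs/2 = 29.75 MHz, passes unchanged.
79 MHz mod fs = 19.5 MHz.
19.5 MHz ≤ fs/2 = 29.75 MHz, appears at 19.5 MHz.
137 MHz mod fs = 18 MHz.
18 MHz ≤ fs/2 = 29.75 MHz, appears at 18 MHz.
229 MHz mod fs = 50.5 MHz.
50.5 MHz > fs/2 = 29.75 MHz, folds to fs − 50.5 MHz = 9 MHz.
Distinct values: {9 MHz, 18 MHz, 19.5 MHz, 27.5 MHz}.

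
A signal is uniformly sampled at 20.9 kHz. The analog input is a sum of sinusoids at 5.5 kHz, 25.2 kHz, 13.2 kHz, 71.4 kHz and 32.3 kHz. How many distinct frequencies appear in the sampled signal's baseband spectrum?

fs/2 = 10.45 kHz.
5.5 kHz ≤ fs/2 = 10.45 kHz, passes unchanged.
25.2 kHz mod fs = 4.3 kHz.
4.3 kHz ≤ fs/2 = 10.45 kHz, appears at 4.3 kHz.
13.2 kHz > fs/2 = 10.45 kHz, folds to fs − 13.2 kHz = 7.7 kHz.
71.4 kHz mod fs = 8.7 kHz.
8.7 kHz ≤ fs/2 = 10.45 kHz, appears at 8.7 kHz.
32.3 kHz mod fs = 11.4 kHz.
11.4 kHz > fs/2 = 10.45 kHz, folds to fs − 11.4 kHz = 9.5 kHz.
Distinct values: {4.3 kHz, 5.5 kHz, 7.7 kHz, 8.7 kHz, 9.5 kHz} → 5.

5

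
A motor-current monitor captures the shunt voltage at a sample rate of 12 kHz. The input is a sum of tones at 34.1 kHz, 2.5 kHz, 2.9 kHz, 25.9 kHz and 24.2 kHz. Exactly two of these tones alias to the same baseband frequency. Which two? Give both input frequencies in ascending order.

25.9 kHz, 34.1 kHz

fs/2 = 6 kHz.
34.1 kHz mod fs = 10.1 kHz.
10.1 kHz > fs/2 = 6 kHz, folds to fs − 10.1 kHz = 1.9 kHz.
2.5 kHz ≤ fs/2 = 6 kHz, passes unchanged.
2.9 kHz ≤ fs/2 = 6 kHz, passes unchanged.
25.9 kHz mod fs = 1.9 kHz.
1.9 kHz ≤ fs/2 = 6 kHz, appears at 1.9 kHz.
24.2 kHz mod fs = 0.2 kHz.
0.2 kHz ≤ fs/2 = 6 kHz, appears at 0.2 kHz.
25.9 kHz and 34.1 kHz both map to 1.9 kHz.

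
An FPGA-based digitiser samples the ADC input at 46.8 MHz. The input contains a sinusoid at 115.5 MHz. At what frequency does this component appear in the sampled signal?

115.5 MHz mod fs = 21.9 MHz.
21.9 MHz ≤ fs/2 = 23.4 MHz, appears at 21.9 MHz.

21.9 MHz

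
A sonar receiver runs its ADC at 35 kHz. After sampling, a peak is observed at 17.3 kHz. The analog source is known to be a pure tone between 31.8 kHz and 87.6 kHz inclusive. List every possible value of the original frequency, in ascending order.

Frequencies that alias to 17.3 kHz are k·fs ± 17.3 kHz for integer k ≥ 0.
k=0: 17.3 kHz.
k=1: 17.7 kHz, 52.3 kHz.
k=2: 52.7 kHz, 87.3 kHz.
k=3: 87.7 kHz, 122.3 kHz.
Within [31.8 kHz, 87.6 kHz]: 52.3 kHz, 52.7 kHz, 87.3 kHz.

52.3 kHz, 52.7 kHz, 87.3 kHz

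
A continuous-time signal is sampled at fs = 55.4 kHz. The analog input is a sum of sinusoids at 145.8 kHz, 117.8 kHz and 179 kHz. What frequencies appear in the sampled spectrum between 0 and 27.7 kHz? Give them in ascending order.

7 kHz, 12.8 kHz, 20.4 kHz

fs/2 = 27.7 kHz.
145.8 kHz mod fs = 35 kHz.
35 kHz > fs/2 = 27.7 kHz, folds to fs − 35 kHz = 20.4 kHz.
117.8 kHz mod fs = 7 kHz.
7 kHz ≤ fs/2 = 27.7 kHz, appears at 7 kHz.
179 kHz mod fs = 12.8 kHz.
12.8 kHz ≤ fs/2 = 27.7 kHz, appears at 12.8 kHz.
Distinct values: {7 kHz, 12.8 kHz, 20.4 kHz}.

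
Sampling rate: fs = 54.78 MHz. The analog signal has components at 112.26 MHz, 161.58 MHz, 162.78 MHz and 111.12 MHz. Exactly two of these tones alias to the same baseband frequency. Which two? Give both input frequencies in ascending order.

fs/2 = 27.39 MHz.
112.26 MHz mod fs = 2.7 MHz.
2.7 MHz ≤ fs/2 = 27.39 MHz, appears at 2.7 MHz.
161.58 MHz mod fs = 52.02 MHz.
52.02 MHz > fs/2 = 27.39 MHz, folds to fs − 52.02 MHz = 2.76 MHz.
162.78 MHz mod fs = 53.22 MHz.
53.22 MHz > fs/2 = 27.39 MHz, folds to fs − 53.22 MHz = 1.56 MHz.
111.12 MHz mod fs = 1.56 MHz.
1.56 MHz ≤ fs/2 = 27.39 MHz, appears at 1.56 MHz.
111.12 MHz and 162.78 MHz both map to 1.56 MHz.

111.12 MHz, 162.78 MHz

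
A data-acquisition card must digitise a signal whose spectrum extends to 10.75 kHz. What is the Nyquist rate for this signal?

Nyquist rate = 2 × 10.75 kHz = 21.5 kHz.

21.5 kHz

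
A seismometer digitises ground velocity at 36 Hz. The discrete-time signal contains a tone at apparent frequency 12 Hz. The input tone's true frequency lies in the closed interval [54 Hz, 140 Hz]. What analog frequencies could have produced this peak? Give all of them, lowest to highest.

60 Hz, 84 Hz, 96 Hz, 120 Hz, 132 Hz

Frequencies that alias to 12 Hz are k·fs ± 12 Hz for integer k ≥ 0.
k=0: 12 Hz.
k=1: 24 Hz, 48 Hz.
k=2: 60 Hz, 84 Hz.
k=3: 96 Hz, 120 Hz.
k=4: 132 Hz, 156 Hz.
k=5: 168 Hz, 192 Hz.
Within [54 Hz, 140 Hz]: 60 Hz, 84 Hz, 96 Hz, 120 Hz, 132 Hz.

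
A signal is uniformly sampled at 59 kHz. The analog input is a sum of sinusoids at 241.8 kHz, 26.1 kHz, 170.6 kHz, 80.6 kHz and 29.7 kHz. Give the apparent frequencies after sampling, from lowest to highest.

5.8 kHz, 6.4 kHz, 21.6 kHz, 26.1 kHz, 29.3 kHz

fs/2 = 29.5 kHz.
241.8 kHz mod fs = 5.8 kHz.
5.8 kHz ≤ fs/2 = 29.5 kHz, appears at 5.8 kHz.
26.1 kHz ≤ fs/2 = 29.5 kHz, passes unchanged.
170.6 kHz mod fs = 52.6 kHz.
52.6 kHz > fs/2 = 29.5 kHz, folds to fs − 52.6 kHz = 6.4 kHz.
80.6 kHz mod fs = 21.6 kHz.
21.6 kHz ≤ fs/2 = 29.5 kHz, appears at 21.6 kHz.
29.7 kHz > fs/2 = 29.5 kHz, folds to fs − 29.7 kHz = 29.3 kHz.
Distinct values: {5.8 kHz, 6.4 kHz, 21.6 kHz, 26.1 kHz, 29.3 kHz}.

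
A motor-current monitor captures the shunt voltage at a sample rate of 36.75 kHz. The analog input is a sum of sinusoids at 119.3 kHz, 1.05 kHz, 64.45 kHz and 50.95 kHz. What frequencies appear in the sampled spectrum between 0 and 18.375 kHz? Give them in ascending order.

fs/2 = 18.375 kHz.
119.3 kHz mod fs = 9.05 kHz.
9.05 kHz ≤ fs/2 = 18.375 kHz, appears at 9.05 kHz.
1.05 kHz ≤ fs/2 = 18.375 kHz, passes unchanged.
64.45 kHz mod fs = 27.7 kHz.
27.7 kHz > fs/2 = 18.375 kHz, folds to fs − 27.7 kHz = 9.05 kHz.
50.95 kHz mod fs = 14.2 kHz.
14.2 kHz ≤ fs/2 = 18.375 kHz, appears at 14.2 kHz.
Distinct values: {1.05 kHz, 9.05 kHz, 14.2 kHz}.

1.05 kHz, 9.05 kHz, 14.2 kHz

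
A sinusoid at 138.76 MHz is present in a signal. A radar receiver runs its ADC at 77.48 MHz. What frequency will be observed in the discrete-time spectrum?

138.76 MHz mod fs = 61.28 MHz.
61.28 MHz > fs/2 = 38.74 MHz, folds to fs − 61.28 MHz = 16.2 MHz.

16.2 MHz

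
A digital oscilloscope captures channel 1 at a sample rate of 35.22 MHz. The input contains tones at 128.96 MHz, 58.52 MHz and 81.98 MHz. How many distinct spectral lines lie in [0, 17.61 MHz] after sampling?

fs/2 = 17.61 MHz.
128.96 MHz mod fs = 23.3 MHz.
23.3 MHz > fs/2 = 17.61 MHz, folds to fs − 23.3 MHz = 11.92 MHz.
58.52 MHz mod fs = 23.3 MHz.
23.3 MHz > fs/2 = 17.61 MHz, folds to fs − 23.3 MHz = 11.92 MHz.
81.98 MHz mod fs = 11.54 MHz.
11.54 MHz ≤ fs/2 = 17.61 MHz, appears at 11.54 MHz.
Distinct values: {11.54 MHz, 11.92 MHz} → 2.

2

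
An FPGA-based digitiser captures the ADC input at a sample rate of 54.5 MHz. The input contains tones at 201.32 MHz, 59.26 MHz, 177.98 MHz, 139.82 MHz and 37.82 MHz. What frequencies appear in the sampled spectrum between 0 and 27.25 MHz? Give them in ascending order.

fs/2 = 27.25 MHz.
201.32 MHz mod fs = 37.82 MHz.
37.82 MHz > fs/2 = 27.25 MHz, folds to fs − 37.82 MHz = 16.68 MHz.
59.26 MHz mod fs = 4.76 MHz.
4.76 MHz ≤ fs/2 = 27.25 MHz, appears at 4.76 MHz.
177.98 MHz mod fs = 14.48 MHz.
14.48 MHz ≤ fs/2 = 27.25 MHz, appears at 14.48 MHz.
139.82 MHz mod fs = 30.82 MHz.
30.82 MHz > fs/2 = 27.25 MHz, folds to fs − 30.82 MHz = 23.68 MHz.
37.82 MHz > fs/2 = 27.25 MHz, folds to fs − 37.82 MHz = 16.68 MHz.
Distinct values: {4.76 MHz, 14.48 MHz, 16.68 MHz, 23.68 MHz}.

4.76 MHz, 14.48 MHz, 16.68 MHz, 23.68 MHz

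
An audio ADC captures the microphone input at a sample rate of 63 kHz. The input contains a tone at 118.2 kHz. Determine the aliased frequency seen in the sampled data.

118.2 kHz mod fs = 55.2 kHz.
55.2 kHz > fs/2 = 31.5 kHz, folds to fs − 55.2 kHz = 7.8 kHz.

7.8 kHz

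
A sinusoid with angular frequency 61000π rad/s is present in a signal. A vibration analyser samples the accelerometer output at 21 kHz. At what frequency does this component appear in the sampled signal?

ω = 61000π rad/s → f = ω/(2π) = 30500 Hz = 30.5 kHz.
30.5 kHz mod fs = 9.5 kHz.
9.5 kHz ≤ fs/2 = 10.5 kHz, appears at 9.5 kHz.

9.5 kHz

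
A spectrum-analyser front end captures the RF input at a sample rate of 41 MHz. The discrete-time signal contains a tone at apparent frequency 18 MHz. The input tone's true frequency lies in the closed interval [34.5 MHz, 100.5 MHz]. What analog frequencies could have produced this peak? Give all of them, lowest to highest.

Frequencies that alias to 18 MHz are k·fs ± 18 MHz for integer k ≥ 0.
k=0: 18 MHz.
k=1: 23 MHz, 59 MHz.
k=2: 64 MHz, 100 MHz.
k=3: 105 MHz, 141 MHz.
Within [34.5 MHz, 100.5 MHz]: 59 MHz, 64 MHz, 100 MHz.

59 MHz, 64 MHz, 100 MHz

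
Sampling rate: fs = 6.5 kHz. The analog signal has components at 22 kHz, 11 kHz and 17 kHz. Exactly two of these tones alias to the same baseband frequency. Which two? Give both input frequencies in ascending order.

fs/2 = 3.25 kHz.
22 kHz mod fs = 2.5 kHz.
2.5 kHz ≤ fs/2 = 3.25 kHz, appears at 2.5 kHz.
11 kHz mod fs = 4.5 kHz.
4.5 kHz > fs/2 = 3.25 kHz, folds to fs − 4.5 kHz = 2 kHz.
17 kHz mod fs = 4 kHz.
4 kHz > fs/2 = 3.25 kHz, folds to fs − 4 kHz = 2.5 kHz.
17 kHz and 22 kHz both map to 2.5 kHz.

17 kHz, 22 kHz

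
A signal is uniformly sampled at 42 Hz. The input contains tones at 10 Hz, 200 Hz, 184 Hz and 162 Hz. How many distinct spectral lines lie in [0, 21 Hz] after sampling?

3

fs/2 = 21 Hz.
10 Hz ≤ fs/2 = 21 Hz, passes unchanged.
200 Hz mod fs = 32 Hz.
32 Hz > fs/2 = 21 Hz, folds to fs − 32 Hz = 10 Hz.
184 Hz mod fs = 16 Hz.
16 Hz ≤ fs/2 = 21 Hz, appears at 16 Hz.
162 Hz mod fs = 36 Hz.
36 Hz > fs/2 = 21 Hz, folds to fs − 36 Hz = 6 Hz.
Distinct values: {6 Hz, 10 Hz, 16 Hz} → 3.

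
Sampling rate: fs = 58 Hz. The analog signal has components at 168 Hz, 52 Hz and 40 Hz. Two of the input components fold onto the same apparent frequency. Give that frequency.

fs/2 = 29 Hz.
168 Hz mod fs = 52 Hz.
52 Hz > fs/2 = 29 Hz, folds to fs − 52 Hz = 6 Hz.
52 Hz > fs/2 = 29 Hz, folds to fs − 52 Hz = 6 Hz.
40 Hz > fs/2 = 29 Hz, folds to fs − 40 Hz = 18 Hz.
52 Hz and 168 Hz both map to 6 Hz.

6 Hz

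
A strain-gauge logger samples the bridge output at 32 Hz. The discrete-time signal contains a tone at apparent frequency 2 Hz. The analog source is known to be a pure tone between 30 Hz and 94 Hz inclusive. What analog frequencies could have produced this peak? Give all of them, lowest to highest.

30 Hz, 34 Hz, 62 Hz, 66 Hz, 94 Hz

Frequencies that alias to 2 Hz are k·fs ± 2 Hz for integer k ≥ 0.
k=0: 2 Hz.
k=1: 30 Hz, 34 Hz.
k=2: 62 Hz, 66 Hz.
k=3: 94 Hz, 98 Hz.
k=4: 126 Hz, 130 Hz.
Within [30 Hz, 94 Hz]: 30 Hz, 34 Hz, 62 Hz, 66 Hz, 94 Hz.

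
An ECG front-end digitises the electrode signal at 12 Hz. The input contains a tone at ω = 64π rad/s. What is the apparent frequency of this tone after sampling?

ω = 64π rad/s → f = ω/(2π) = 32 Hz.
32 Hz mod fs = 8 Hz.
8 Hz > fs/2 = 6 Hz, folds to fs − 8 Hz = 4 Hz.

4 Hz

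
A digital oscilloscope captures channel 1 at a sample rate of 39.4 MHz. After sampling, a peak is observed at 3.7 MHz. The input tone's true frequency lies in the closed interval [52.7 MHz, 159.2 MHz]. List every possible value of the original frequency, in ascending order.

75.1 MHz, 82.5 MHz, 114.5 MHz, 121.9 MHz, 153.9 MHz

Frequencies that alias to 3.7 MHz are k·fs ± 3.7 MHz for integer k ≥ 0.
k=0: 3.7 MHz.
k=1: 35.7 MHz, 43.1 MHz.
k=2: 75.1 MHz, 82.5 MHz.
k=3: 114.5 MHz, 121.9 MHz.
k=4: 153.9 MHz, 161.3 MHz.
k=5: 193.3 MHz, 200.7 MHz.
Within [52.7 MHz, 159.2 MHz]: 75.1 MHz, 82.5 MHz, 114.5 MHz, 121.9 MHz, 153.9 MHz.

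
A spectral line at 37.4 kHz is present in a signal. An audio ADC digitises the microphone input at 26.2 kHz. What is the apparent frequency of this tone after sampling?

11.2 kHz

37.4 kHz mod fs = 11.2 kHz.
11.2 kHz ≤ fs/2 = 13.1 kHz, appears at 11.2 kHz.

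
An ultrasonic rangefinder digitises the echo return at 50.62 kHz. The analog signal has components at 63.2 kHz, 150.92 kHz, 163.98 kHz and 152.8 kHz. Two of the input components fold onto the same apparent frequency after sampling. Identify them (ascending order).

150.92 kHz, 152.8 kHz

fs/2 = 25.31 kHz.
63.2 kHz mod fs = 12.58 kHz.
12.58 kHz ≤ fs/2 = 25.31 kHz, appears at 12.58 kHz.
150.92 kHz mod fs = 49.68 kHz.
49.68 kHz > fs/2 = 25.31 kHz, folds to fs − 49.68 kHz = 0.94 kHz.
163.98 kHz mod fs = 12.12 kHz.
12.12 kHz ≤ fs/2 = 25.31 kHz, appears at 12.12 kHz.
152.8 kHz mod fs = 0.94 kHz.
0.94 kHz ≤ fs/2 = 25.31 kHz, appears at 0.94 kHz.
150.92 kHz and 152.8 kHz both map to 0.94 kHz.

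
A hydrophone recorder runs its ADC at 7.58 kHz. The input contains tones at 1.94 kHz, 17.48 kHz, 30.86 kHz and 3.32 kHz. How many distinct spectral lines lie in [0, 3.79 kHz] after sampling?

4

fs/2 = 3.79 kHz.
1.94 kHz ≤ fs/2 = 3.79 kHz, passes unchanged.
17.48 kHz mod fs = 2.32 kHz.
2.32 kHz ≤ fs/2 = 3.79 kHz, appears at 2.32 kHz.
30.86 kHz mod fs = 0.54 kHz.
0.54 kHz ≤ fs/2 = 3.79 kHz, appears at 0.54 kHz.
3.32 kHz ≤ fs/2 = 3.79 kHz, passes unchanged.
Distinct values: {0.54 kHz, 1.94 kHz, 2.32 kHz, 3.32 kHz} → 4.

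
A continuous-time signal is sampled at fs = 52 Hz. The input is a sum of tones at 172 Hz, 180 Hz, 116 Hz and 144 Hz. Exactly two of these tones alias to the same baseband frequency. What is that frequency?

12 Hz

fs/2 = 26 Hz.
172 Hz mod fs = 16 Hz.
16 Hz ≤ fs/2 = 26 Hz, appears at 16 Hz.
180 Hz mod fs = 24 Hz.
24 Hz ≤ fs/2 = 26 Hz, appears at 24 Hz.
116 Hz mod fs = 12 Hz.
12 Hz ≤ fs/2 = 26 Hz, appears at 12 Hz.
144 Hz mod fs = 40 Hz.
40 Hz > fs/2 = 26 Hz, folds to fs − 40 Hz = 12 Hz.
116 Hz and 144 Hz both map to 12 Hz.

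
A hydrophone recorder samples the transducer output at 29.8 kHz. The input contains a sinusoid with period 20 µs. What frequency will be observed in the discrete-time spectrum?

T = 20 µs → f = 1/T = 50 kHz.
50 kHz mod fs = 20.2 kHz.
20.2 kHz > fs/2 = 14.9 kHz, folds to fs − 20.2 kHz = 9.6 kHz.

9.6 kHz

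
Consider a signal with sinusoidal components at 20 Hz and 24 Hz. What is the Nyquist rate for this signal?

Highest-frequency component: 24 Hz.
Nyquist rate = 2 × 24 Hz = 48 Hz.

48 Hz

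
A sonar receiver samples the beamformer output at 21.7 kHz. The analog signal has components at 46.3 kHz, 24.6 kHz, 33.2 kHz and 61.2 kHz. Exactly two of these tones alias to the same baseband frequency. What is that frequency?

fs/2 = 10.85 kHz.
46.3 kHz mod fs = 2.9 kHz.
2.9 kHz ≤ fs/2 = 10.85 kHz, appears at 2.9 kHz.
24.6 kHz mod fs = 2.9 kHz.
2.9 kHz ≤ fs/2 = 10.85 kHz, appears at 2.9 kHz.
33.2 kHz mod fs = 11.5 kHz.
11.5 kHz > fs/2 = 10.85 kHz, folds to fs − 11.5 kHz = 10.2 kHz.
61.2 kHz mod fs = 17.8 kHz.
17.8 kHz > fs/2 = 10.85 kHz, folds to fs − 17.8 kHz = 3.9 kHz.
24.6 kHz and 46.3 kHz both map to 2.9 kHz.

2.9 kHz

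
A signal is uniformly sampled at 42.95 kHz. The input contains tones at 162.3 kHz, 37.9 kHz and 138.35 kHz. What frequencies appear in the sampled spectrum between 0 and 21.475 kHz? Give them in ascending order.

fs/2 = 21.475 kHz.
162.3 kHz mod fs = 33.45 kHz.
33.45 kHz > fs/2 = 21.475 kHz, folds to fs − 33.45 kHz = 9.5 kHz.
37.9 kHz > fs/2 = 21.475 kHz, folds to fs − 37.9 kHz = 5.05 kHz.
138.35 kHz mod fs = 9.5 kHz.
9.5 kHz ≤ fs/2 = 21.475 kHz, appears at 9.5 kHz.
Distinct values: {5.05 kHz, 9.5 kHz}.

5.05 kHz, 9.5 kHz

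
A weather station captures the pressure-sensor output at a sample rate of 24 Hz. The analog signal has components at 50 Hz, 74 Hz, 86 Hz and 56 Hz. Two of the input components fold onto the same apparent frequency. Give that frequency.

fs/2 = 12 Hz.
50 Hz mod fs = 2 Hz.
2 Hz ≤ fs/2 = 12 Hz, appears at 2 Hz.
74 Hz mod fs = 2 Hz.
2 Hz ≤ fs/2 = 12 Hz, appears at 2 Hz.
86 Hz mod fs = 14 Hz.
14 Hz > fs/2 = 12 Hz, folds to fs − 14 Hz = 10 Hz.
56 Hz mod fs = 8 Hz.
8 Hz ≤ fs/2 = 12 Hz, appears at 8 Hz.
50 Hz and 74 Hz both map to 2 Hz.

2 Hz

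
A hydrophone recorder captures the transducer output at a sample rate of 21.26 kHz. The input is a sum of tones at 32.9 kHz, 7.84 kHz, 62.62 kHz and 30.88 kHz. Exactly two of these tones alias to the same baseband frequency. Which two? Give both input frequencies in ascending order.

30.88 kHz, 32.9 kHz

fs/2 = 10.63 kHz.
32.9 kHz mod fs = 11.64 kHz.
11.64 kHz > fs/2 = 10.63 kHz, folds to fs − 11.64 kHz = 9.62 kHz.
7.84 kHz ≤ fs/2 = 10.63 kHz, passes unchanged.
62.62 kHz mod fs = 20.1 kHz.
20.1 kHz > fs/2 = 10.63 kHz, folds to fs − 20.1 kHz = 1.16 kHz.
30.88 kHz mod fs = 9.62 kHz.
9.62 kHz ≤ fs/2 = 10.63 kHz, appears at 9.62 kHz.
30.88 kHz and 32.9 kHz both map to 9.62 kHz.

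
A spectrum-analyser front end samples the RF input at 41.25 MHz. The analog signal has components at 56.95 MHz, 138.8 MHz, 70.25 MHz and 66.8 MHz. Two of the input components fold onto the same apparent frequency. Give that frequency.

fs/2 = 20.625 MHz.
56.95 MHz mod fs = 15.7 MHz.
15.7 MHz ≤ fs/2 = 20.625 MHz, appears at 15.7 MHz.
138.8 MHz mod fs = 15.05 MHz.
15.05 MHz ≤ fs/2 = 20.625 MHz, appears at 15.05 MHz.
70.25 MHz mod fs = 29 MHz.
29 MHz > fs/2 = 20.625 MHz, folds to fs − 29 MHz = 12.25 MHz.
66.8 MHz mod fs = 25.55 MHz.
25.55 MHz > fs/2 = 20.625 MHz, folds to fs − 25.55 MHz = 15.7 MHz.
56.95 MHz and 66.8 MHz both map to 15.7 MHz.

15.7 MHz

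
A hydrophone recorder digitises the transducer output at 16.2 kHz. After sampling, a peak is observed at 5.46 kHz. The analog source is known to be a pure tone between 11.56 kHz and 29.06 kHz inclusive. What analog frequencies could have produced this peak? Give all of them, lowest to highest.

21.66 kHz, 26.94 kHz

Frequencies that alias to 5.46 kHz are k·fs ± 5.46 kHz for integer k ≥ 0.
k=0: 5.46 kHz.
k=1: 10.74 kHz, 21.66 kHz.
k=2: 26.94 kHz, 37.86 kHz.
k=3: 43.14 kHz, 54.06 kHz.
Within [11.56 kHz, 29.06 kHz]: 21.66 kHz, 26.94 kHz.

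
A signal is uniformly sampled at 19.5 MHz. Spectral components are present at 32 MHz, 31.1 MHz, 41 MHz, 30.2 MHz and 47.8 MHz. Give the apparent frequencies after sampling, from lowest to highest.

fs/2 = 9.75 MHz.
32 MHz mod fs = 12.5 MHz.
12.5 MHz > fs/2 = 9.75 MHz, folds to fs − 12.5 MHz = 7 MHz.
31.1 MHz mod fs = 11.6 MHz.
11.6 MHz > fs/2 = 9.75 MHz, folds to fs − 11.6 MHz = 7.9 MHz.
41 MHz mod fs = 2 MHz.
2 MHz ≤ fs/2 = 9.75 MHz, appears at 2 MHz.
30.2 MHz mod fs = 10.7 MHz.
10.7 MHz > fs/2 = 9.75 MHz, folds to fs − 10.7 MHz = 8.8 MHz.
47.8 MHz mod fs = 8.8 MHz.
8.8 MHz ≤ fs/2 = 9.75 MHz, appears at 8.8 MHz.
Distinct values: {2 MHz, 7 MHz, 7.9 MHz, 8.8 MHz}.

2 MHz, 7 MHz, 7.9 MHz, 8.8 MHz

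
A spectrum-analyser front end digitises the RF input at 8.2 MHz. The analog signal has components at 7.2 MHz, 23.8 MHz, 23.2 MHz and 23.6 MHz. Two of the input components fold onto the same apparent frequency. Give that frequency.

fs/2 = 4.1 MHz.
7.2 MHz > fs/2 = 4.1 MHz, folds to fs − 7.2 MHz = 1 MHz.
23.8 MHz mod fs = 7.4 MHz.
7.4 MHz > fs/2 = 4.1 MHz, folds to fs − 7.4 MHz = 0.8 MHz.
23.2 MHz mod fs = 6.8 MHz.
6.8 MHz > fs/2 = 4.1 MHz, folds to fs − 6.8 MHz = 1.4 MHz.
23.6 MHz mod fs = 7.2 MHz.
7.2 MHz > fs/2 = 4.1 MHz, folds to fs − 7.2 MHz = 1 MHz.
7.2 MHz and 23.6 MHz both map to 1 MHz.

1 MHz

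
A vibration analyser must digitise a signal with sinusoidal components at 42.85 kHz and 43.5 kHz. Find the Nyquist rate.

87 kHz

Highest-frequency component: 43.5 kHz.
Nyquist rate = 2 × 43.5 kHz = 87 kHz.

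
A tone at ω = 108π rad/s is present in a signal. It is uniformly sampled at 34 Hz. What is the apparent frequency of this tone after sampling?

ω = 108π rad/s → f = ω/(2π) = 54 Hz.
54 Hz mod fs = 20 Hz.
20 Hz > fs/2 = 17 Hz, folds to fs − 20 Hz = 14 Hz.

14 Hz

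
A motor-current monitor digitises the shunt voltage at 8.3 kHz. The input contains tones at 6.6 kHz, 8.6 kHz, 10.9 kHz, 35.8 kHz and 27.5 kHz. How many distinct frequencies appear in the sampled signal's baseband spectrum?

fs/2 = 4.15 kHz.
6.6 kHz > fs/2 = 4.15 kHz, folds to fs − 6.6 kHz = 1.7 kHz.
8.6 kHz mod fs = 0.3 kHz.
0.3 kHz ≤ fs/2 = 4.15 kHz, appears at 0.3 kHz.
10.9 kHz mod fs = 2.6 kHz.
2.6 kHz ≤ fs/2 = 4.15 kHz, appears at 2.6 kHz.
35.8 kHz mod fs = 2.6 kHz.
2.6 kHz ≤ fs/2 = 4.15 kHz, appears at 2.6 kHz.
27.5 kHz mod fs = 2.6 kHz.
2.6 kHz ≤ fs/2 = 4.15 kHz, appears at 2.6 kHz.
Distinct values: {0.3 kHz, 1.7 kHz, 2.6 kHz} → 3.

3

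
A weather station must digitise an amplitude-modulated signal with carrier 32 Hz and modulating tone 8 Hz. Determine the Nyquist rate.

AM sidebands sit at fc ± fm = 24 Hz and 40 Hz.
Highest-frequency component: 40 Hz.
Nyquist rate = 2 × 40 Hz = 80 Hz.

80 Hz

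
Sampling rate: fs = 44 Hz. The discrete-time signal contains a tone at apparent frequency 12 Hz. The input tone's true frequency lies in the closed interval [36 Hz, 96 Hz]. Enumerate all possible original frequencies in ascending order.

56 Hz, 76 Hz

Frequencies that alias to 12 Hz are k·fs ± 12 Hz for integer k ≥ 0.
k=0: 12 Hz.
k=1: 32 Hz, 56 Hz.
k=2: 76 Hz, 100 Hz.
k=3: 120 Hz, 144 Hz.
Within [36 Hz, 96 Hz]: 56 Hz, 76 Hz.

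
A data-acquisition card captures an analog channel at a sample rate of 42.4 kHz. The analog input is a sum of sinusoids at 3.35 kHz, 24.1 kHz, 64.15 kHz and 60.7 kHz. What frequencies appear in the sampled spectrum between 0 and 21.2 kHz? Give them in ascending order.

fs/2 = 21.2 kHz.
3.35 kHz ≤ fs/2 = 21.2 kHz, passes unchanged.
24.1 kHz > fs/2 = 21.2 kHz, folds to fs − 24.1 kHz = 18.3 kHz.
64.15 kHz mod fs = 21.75 kHz.
21.75 kHz > fs/2 = 21.2 kHz, folds to fs − 21.75 kHz = 20.65 kHz.
60.7 kHz mod fs = 18.3 kHz.
18.3 kHz ≤ fs/2 = 21.2 kHz, appears at 18.3 kHz.
Distinct values: {3.35 kHz, 18.3 kHz, 20.65 kHz}.

3.35 kHz, 18.3 kHz, 20.65 kHz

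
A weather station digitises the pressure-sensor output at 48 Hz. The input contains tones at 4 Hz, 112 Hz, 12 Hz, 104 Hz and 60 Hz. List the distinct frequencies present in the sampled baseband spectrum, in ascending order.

4 Hz, 8 Hz, 12 Hz, 16 Hz

fs/2 = 24 Hz.
4 Hz ≤ fs/2 = 24 Hz, passes unchanged.
112 Hz mod fs = 16 Hz.
16 Hz ≤ fs/2 = 24 Hz, appears at 16 Hz.
12 Hz ≤ fs/2 = 24 Hz, passes unchanged.
104 Hz mod fs = 8 Hz.
8 Hz ≤ fs/2 = 24 Hz, appears at 8 Hz.
60 Hz mod fs = 12 Hz.
12 Hz ≤ fs/2 = 24 Hz, appears at 12 Hz.
Distinct values: {4 Hz, 8 Hz, 12 Hz, 16 Hz}.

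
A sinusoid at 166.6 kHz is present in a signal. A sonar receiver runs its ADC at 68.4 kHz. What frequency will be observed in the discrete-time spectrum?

29.8 kHz

166.6 kHz mod fs = 29.8 kHz.
29.8 kHz ≤ fs/2 = 34.2 kHz, appears at 29.8 kHz.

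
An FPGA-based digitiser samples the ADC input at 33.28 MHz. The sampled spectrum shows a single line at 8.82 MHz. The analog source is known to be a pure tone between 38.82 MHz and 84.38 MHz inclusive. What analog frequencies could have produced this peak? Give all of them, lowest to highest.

42.1 MHz, 57.74 MHz, 75.38 MHz

Frequencies that alias to 8.82 MHz are k·fs ± 8.82 MHz for integer k ≥ 0.
k=0: 8.82 MHz.
k=1: 24.46 MHz, 42.1 MHz.
k=2: 57.74 MHz, 75.38 MHz.
k=3: 91.02 MHz, 108.66 MHz.
Within [38.82 MHz, 84.38 MHz]: 42.1 MHz, 57.74 MHz, 75.38 MHz.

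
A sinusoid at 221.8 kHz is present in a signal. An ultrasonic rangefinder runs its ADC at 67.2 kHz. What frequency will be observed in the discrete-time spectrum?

20.2 kHz

221.8 kHz mod fs = 20.2 kHz.
20.2 kHz ≤ fs/2 = 33.6 kHz, appears at 20.2 kHz.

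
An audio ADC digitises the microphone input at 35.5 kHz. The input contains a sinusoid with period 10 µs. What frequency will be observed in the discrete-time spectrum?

6.5 kHz

T = 10 µs → f = 1/T = 100 kHz.
100 kHz mod fs = 29 kHz.
29 kHz > fs/2 = 17.75 kHz, folds to fs − 29 kHz = 6.5 kHz.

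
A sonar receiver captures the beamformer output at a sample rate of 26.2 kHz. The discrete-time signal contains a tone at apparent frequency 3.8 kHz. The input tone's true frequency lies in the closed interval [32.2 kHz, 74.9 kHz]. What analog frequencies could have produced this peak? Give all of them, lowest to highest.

Frequencies that alias to 3.8 kHz are k·fs ± 3.8 kHz for integer k ≥ 0.
k=0: 3.8 kHz.
k=1: 22.4 kHz, 30 kHz.
k=2: 48.6 kHz, 56.2 kHz.
k=3: 74.8 kHz, 82.4 kHz.
k=4: 101 kHz, 108.6 kHz.
Within [32.2 kHz, 74.9 kHz]: 48.6 kHz, 56.2 kHz, 74.8 kHz.

48.6 kHz, 56.2 kHz, 74.8 kHz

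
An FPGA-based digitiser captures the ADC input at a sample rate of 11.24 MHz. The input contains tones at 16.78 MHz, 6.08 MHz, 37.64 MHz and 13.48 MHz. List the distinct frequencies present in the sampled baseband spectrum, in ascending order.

2.24 MHz, 3.92 MHz, 5.16 MHz, 5.54 MHz

fs/2 = 5.62 MHz.
16.78 MHz mod fs = 5.54 MHz.
5.54 MHz ≤ fs/2 = 5.62 MHz, appears at 5.54 MHz.
6.08 MHz > fs/2 = 5.62 MHz, folds to fs − 6.08 MHz = 5.16 MHz.
37.64 MHz mod fs = 3.92 MHz.
3.92 MHz ≤ fs/2 = 5.62 MHz, appears at 3.92 MHz.
13.48 MHz mod fs = 2.24 MHz.
2.24 MHz ≤ fs/2 = 5.62 MHz, appears at 2.24 MHz.
Distinct values: {2.24 MHz, 3.92 MHz, 5.16 MHz, 5.54 MHz}.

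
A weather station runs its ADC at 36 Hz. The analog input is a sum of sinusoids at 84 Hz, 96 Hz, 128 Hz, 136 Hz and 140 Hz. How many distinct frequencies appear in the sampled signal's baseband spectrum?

fs/2 = 18 Hz.
84 Hz mod fs = 12 Hz.
12 Hz ≤ fs/2 = 18 Hz, appears at 12 Hz.
96 Hz mod fs = 24 Hz.
24 Hz > fs/2 = 18 Hz, folds to fs − 24 Hz = 12 Hz.
128 Hz mod fs = 20 Hz.
20 Hz > fs/2 = 18 Hz, folds to fs − 20 Hz = 16 Hz.
136 Hz mod fs = 28 Hz.
28 Hz > fs/2 = 18 Hz, folds to fs − 28 Hz = 8 Hz.
140 Hz mod fs = 32 Hz.
32 Hz > fs/2 = 18 Hz, folds to fs − 32 Hz = 4 Hz.
Distinct values: {4 Hz, 8 Hz, 12 Hz, 16 Hz} → 4.

4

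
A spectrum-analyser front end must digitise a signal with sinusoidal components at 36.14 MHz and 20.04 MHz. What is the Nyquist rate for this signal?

72.28 MHz

Highest-frequency component: 36.14 MHz.
Nyquist rate = 2 × 36.14 MHz = 72.28 MHz.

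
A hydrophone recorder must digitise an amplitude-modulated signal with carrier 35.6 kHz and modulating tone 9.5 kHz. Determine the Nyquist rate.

AM sidebands sit at fc ± fm = 26.1 kHz and 45.1 kHz.
Highest-frequency component: 45.1 kHz.
Nyquist rate = 2 × 45.1 kHz = 90.2 kHz.

90.2 kHz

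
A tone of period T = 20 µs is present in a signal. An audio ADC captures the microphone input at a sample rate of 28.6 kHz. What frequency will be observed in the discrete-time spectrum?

7.2 kHz

T = 20 µs → f = 1/T = 50 kHz.
50 kHz mod fs = 21.4 kHz.
21.4 kHz > fs/2 = 14.3 kHz, folds to fs − 21.4 kHz = 7.2 kHz.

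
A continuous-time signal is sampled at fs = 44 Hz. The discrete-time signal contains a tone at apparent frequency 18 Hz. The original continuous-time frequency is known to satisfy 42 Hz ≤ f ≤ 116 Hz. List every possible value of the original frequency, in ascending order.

62 Hz, 70 Hz, 106 Hz, 114 Hz

Frequencies that alias to 18 Hz are k·fs ± 18 Hz for integer k ≥ 0.
k=0: 18 Hz.
k=1: 26 Hz, 62 Hz.
k=2: 70 Hz, 106 Hz.
k=3: 114 Hz, 150 Hz.
k=4: 158 Hz, 194 Hz.
Within [42 Hz, 116 Hz]: 62 Hz, 70 Hz, 106 Hz, 114 Hz.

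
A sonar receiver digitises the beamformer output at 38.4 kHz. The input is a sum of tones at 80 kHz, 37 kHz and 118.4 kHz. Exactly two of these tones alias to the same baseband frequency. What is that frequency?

fs/2 = 19.2 kHz.
80 kHz mod fs = 3.2 kHz.
3.2 kHz ≤ fs/2 = 19.2 kHz, appears at 3.2 kHz.
37 kHz > fs/2 = 19.2 kHz, folds to fs − 37 kHz = 1.4 kHz.
118.4 kHz mod fs = 3.2 kHz.
3.2 kHz ≤ fs/2 = 19.2 kHz, appears at 3.2 kHz.
80 kHz and 118.4 kHz both map to 3.2 kHz.

3.2 kHz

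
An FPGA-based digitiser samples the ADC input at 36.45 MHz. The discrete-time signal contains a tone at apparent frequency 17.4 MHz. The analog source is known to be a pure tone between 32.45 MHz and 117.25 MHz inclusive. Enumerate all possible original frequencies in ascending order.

53.85 MHz, 55.5 MHz, 90.3 MHz, 91.95 MHz

Frequencies that alias to 17.4 MHz are k·fs ± 17.4 MHz for integer k ≥ 0.
k=0: 17.4 MHz.
k=1: 19.05 MHz, 53.85 MHz.
k=2: 55.5 MHz, 90.3 MHz.
k=3: 91.95 MHz, 126.75 MHz.
k=4: 128.4 MHz, 163.2 MHz.
Within [32.45 MHz, 117.25 MHz]: 53.85 MHz, 55.5 MHz, 90.3 MHz, 91.95 MHz.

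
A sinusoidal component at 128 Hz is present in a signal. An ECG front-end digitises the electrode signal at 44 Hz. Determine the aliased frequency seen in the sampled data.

4 Hz

128 Hz mod fs = 40 Hz.
40 Hz > fs/2 = 22 Hz, folds to fs − 40 Hz = 4 Hz.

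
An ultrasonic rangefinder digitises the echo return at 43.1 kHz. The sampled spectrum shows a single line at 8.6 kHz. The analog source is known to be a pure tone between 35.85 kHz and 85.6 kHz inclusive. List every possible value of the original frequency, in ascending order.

51.7 kHz, 77.6 kHz

Frequencies that alias to 8.6 kHz are k·fs ± 8.6 kHz for integer k ≥ 0.
k=0: 8.6 kHz.
k=1: 34.5 kHz, 51.7 kHz.
k=2: 77.6 kHz, 94.8 kHz.
k=3: 120.7 kHz, 137.9 kHz.
Within [35.85 kHz, 85.6 kHz]: 51.7 kHz, 77.6 kHz.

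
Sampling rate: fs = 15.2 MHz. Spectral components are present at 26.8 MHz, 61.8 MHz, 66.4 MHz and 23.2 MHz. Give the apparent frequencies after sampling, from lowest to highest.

fs/2 = 7.6 MHz.
26.8 MHz mod fs = 11.6 MHz.
11.6 MHz > fs/2 = 7.6 MHz, folds to fs − 11.6 MHz = 3.6 MHz.
61.8 MHz mod fs = 1 MHz.
1 MHz ≤ fs/2 = 7.6 MHz, appears at 1 MHz.
66.4 MHz mod fs = 5.6 MHz.
5.6 MHz ≤ fs/2 = 7.6 MHz, appears at 5.6 MHz.
23.2 MHz mod fs = 8 MHz.
8 MHz > fs/2 = 7.6 MHz, folds to fs − 8 MHz = 7.2 MHz.
Distinct values: {1 MHz, 3.6 MHz, 5.6 MHz, 7.2 MHz}.

1 MHz, 3.6 MHz, 5.6 MHz, 7.2 MHz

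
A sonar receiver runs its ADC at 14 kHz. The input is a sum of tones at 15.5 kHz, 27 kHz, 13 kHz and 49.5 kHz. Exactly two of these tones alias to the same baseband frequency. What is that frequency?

1 kHz

fs/2 = 7 kHz.
15.5 kHz mod fs = 1.5 kHz.
1.5 kHz ≤ fs/2 = 7 kHz, appears at 1.5 kHz.
27 kHz mod fs = 13 kHz.
13 kHz > fs/2 = 7 kHz, folds to fs − 13 kHz = 1 kHz.
13 kHz > fs/2 = 7 kHz, folds to fs − 13 kHz = 1 kHz.
49.5 kHz mod fs = 7.5 kHz.
7.5 kHz > fs/2 = 7 kHz, folds to fs − 7.5 kHz = 6.5 kHz.
13 kHz and 27 kHz both map to 1 kHz.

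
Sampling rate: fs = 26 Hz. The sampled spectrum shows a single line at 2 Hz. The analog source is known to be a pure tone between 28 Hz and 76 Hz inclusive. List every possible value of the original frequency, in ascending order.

Frequencies that alias to 2 Hz are k·fs ± 2 Hz for integer k ≥ 0.
k=0: 2 Hz.
k=1: 24 Hz, 28 Hz.
k=2: 50 Hz, 54 Hz.
k=3: 76 Hz, 80 Hz.
k=4: 102 Hz, 106 Hz.
Within [28 Hz, 76 Hz]: 28 Hz, 50 Hz, 54 Hz, 76 Hz.

28 Hz, 50 Hz, 54 Hz, 76 Hz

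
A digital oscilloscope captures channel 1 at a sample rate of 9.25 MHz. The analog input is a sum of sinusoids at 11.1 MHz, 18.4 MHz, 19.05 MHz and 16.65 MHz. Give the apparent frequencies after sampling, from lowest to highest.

fs/2 = 4.625 MHz.
11.1 MHz mod fs = 1.85 MHz.
1.85 MHz ≤ fs/2 = 4.625 MHz, appears at 1.85 MHz.
18.4 MHz mod fs = 9.15 MHz.
9.15 MHz > fs/2 = 4.625 MHz, folds to fs − 9.15 MHz = 0.1 MHz.
19.05 MHz mod fs = 0.55 MHz.
0.55 MHz ≤ fs/2 = 4.625 MHz, appears at 0.55 MHz.
16.65 MHz mod fs = 7.4 MHz.
7.4 MHz > fs/2 = 4.625 MHz, folds to fs − 7.4 MHz = 1.85 MHz.
Distinct values: {0.1 MHz, 0.55 MHz, 1.85 MHz}.

0.1 MHz, 0.55 MHz, 1.85 MHz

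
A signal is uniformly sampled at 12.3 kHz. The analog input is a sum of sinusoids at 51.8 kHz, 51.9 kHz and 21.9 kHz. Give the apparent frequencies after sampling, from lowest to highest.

fs/2 = 6.15 kHz.
51.8 kHz mod fs = 2.6 kHz.
2.6 kHz ≤ fs/2 = 6.15 kHz, appears at 2.6 kHz.
51.9 kHz mod fs = 2.7 kHz.
2.7 kHz ≤ fs/2 = 6.15 kHz, appears at 2.7 kHz.
21.9 kHz mod fs = 9.6 kHz.
9.6 kHz > fs/2 = 6.15 kHz, folds to fs − 9.6 kHz = 2.7 kHz.
Distinct values: {2.6 kHz, 2.7 kHz}.

2.6 kHz, 2.7 kHz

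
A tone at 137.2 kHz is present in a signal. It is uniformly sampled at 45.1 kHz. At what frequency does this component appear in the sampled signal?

137.2 kHz mod fs = 1.9 kHz.
1.9 kHz ≤ fs/2 = 22.55 kHz, appears at 1.9 kHz.

1.9 kHz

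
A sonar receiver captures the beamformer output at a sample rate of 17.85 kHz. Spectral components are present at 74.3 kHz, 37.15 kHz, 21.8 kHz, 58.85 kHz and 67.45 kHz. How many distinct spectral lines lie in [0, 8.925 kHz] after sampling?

fs/2 = 8.925 kHz.
74.3 kHz mod fs = 2.9 kHz.
2.9 kHz ≤ fs/2 = 8.925 kHz, appears at 2.9 kHz.
37.15 kHz mod fs = 1.45 kHz.
1.45 kHz ≤ fs/2 = 8.925 kHz, appears at 1.45 kHz.
21.8 kHz mod fs = 3.95 kHz.
3.95 kHz ≤ fs/2 = 8.925 kHz, appears at 3.95 kHz.
58.85 kHz mod fs = 5.3 kHz.
5.3 kHz ≤ fs/2 = 8.925 kHz, appears at 5.3 kHz.
67.45 kHz mod fs = 13.9 kHz.
13.9 kHz > fs/2 = 8.925 kHz, folds to fs − 13.9 kHz = 3.95 kHz.
Distinct values: {1.45 kHz, 2.9 kHz, 3.95 kHz, 5.3 kHz} → 4.

4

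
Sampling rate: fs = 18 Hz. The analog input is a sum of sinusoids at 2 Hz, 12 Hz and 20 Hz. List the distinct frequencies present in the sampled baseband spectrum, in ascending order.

fs/2 = 9 Hz.
2 Hz ≤ fs/2 = 9 Hz, passes unchanged.
12 Hz > fs/2 = 9 Hz, folds to fs − 12 Hz = 6 Hz.
20 Hz mod fs = 2 Hz.
2 Hz ≤ fs/2 = 9 Hz, appears at 2 Hz.
Distinct values: {2 Hz, 6 Hz}.

2 Hz, 6 Hz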